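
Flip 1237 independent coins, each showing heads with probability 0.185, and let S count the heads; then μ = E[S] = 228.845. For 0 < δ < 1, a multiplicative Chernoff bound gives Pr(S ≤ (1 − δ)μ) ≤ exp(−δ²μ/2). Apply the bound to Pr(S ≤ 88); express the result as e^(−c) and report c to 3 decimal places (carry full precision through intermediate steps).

Write 88 = (1 − δ)μ, so δ = 1 − 88/228.845 = 0.6154602…
Then the exponent is δ²μ/2 = (μ − 88)²/(2μ) = 43.342249.

43.342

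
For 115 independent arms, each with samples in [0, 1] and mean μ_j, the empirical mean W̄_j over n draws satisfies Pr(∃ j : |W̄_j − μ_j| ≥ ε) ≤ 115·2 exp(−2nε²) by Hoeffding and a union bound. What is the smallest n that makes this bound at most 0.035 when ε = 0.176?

Need 2·115·exp(−2nε²) ≤ 0.035, i.e. exp(−2nε²) ≤ 0.035/230.
So 2nε² ≥ ln(230/0.035) = 8.790487.
Hence n ≥ 8.790487/(2·0.176²) = 141.892.
The smallest integer n is 142.

142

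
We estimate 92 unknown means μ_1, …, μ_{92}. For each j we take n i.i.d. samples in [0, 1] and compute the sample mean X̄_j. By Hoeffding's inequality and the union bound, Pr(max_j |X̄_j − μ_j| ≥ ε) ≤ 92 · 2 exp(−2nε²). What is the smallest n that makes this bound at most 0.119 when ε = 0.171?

126

Need 2·92·exp(−2nε²) ≤ 0.119, i.e. exp(−2nε²) ≤ 0.119/184.
So 2nε² ≥ ln(184/0.119) = 7.343568.
Hence n ≥ 7.343568/(2·0.171²) = 125.570.
The smallest integer n is 126.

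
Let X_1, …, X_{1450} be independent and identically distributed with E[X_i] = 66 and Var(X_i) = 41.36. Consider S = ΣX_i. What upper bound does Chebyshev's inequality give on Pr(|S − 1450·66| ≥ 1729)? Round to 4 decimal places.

0.0201

Var(S) = n·Var(X_i) = 1450·41.36 = 59972.
Chebyshev: Pr(|S − 1450·66| ≥ 1729) ≤ Var(S)/1729² = 59972/2989441 = 0.0201.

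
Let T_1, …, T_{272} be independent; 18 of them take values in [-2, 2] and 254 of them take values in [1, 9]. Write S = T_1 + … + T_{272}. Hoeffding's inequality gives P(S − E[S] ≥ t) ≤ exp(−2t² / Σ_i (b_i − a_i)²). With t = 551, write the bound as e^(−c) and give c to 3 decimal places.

36.702

Σ(b_i − a_i)² = 18·4² + 254·8² = 16544.
c = 2t² / 16544 = 2·551² / 16544 = 36.7022.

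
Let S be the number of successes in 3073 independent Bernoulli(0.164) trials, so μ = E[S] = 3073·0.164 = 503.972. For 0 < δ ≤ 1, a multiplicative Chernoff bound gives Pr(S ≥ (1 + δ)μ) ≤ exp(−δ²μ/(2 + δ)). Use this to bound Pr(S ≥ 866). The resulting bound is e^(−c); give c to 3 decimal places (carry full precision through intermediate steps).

95.669

Write 866 = (1 + δ)μ, so δ = 866/503.972 − 1 = 0.7183494…
Then the exponent is δ²μ/(2 + δ) = (866 − μ)² / (μ·(2 + δ)) = 95.669308.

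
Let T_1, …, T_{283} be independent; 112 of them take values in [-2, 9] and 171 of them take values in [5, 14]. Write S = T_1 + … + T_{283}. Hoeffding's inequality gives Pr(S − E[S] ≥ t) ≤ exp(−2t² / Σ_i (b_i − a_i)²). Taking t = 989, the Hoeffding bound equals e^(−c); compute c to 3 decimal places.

Σ(b_i − a_i)² = 112·11² + 171·9² = 27403.
c = 2t² / 27403 = 2·989² / 27403 = 71.3879.

71.388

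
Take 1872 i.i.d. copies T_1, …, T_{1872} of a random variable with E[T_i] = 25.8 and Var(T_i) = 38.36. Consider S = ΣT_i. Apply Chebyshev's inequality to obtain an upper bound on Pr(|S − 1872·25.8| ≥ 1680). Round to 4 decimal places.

Var(S) = n·Var(T_i) = 1872·38.36 = 71809.92.
Chebyshev: Pr(|S − 1872·25.8| ≥ 1680) ≤ Var(S)/1680² = 71809.92/2822400 = 0.0254.

0.0254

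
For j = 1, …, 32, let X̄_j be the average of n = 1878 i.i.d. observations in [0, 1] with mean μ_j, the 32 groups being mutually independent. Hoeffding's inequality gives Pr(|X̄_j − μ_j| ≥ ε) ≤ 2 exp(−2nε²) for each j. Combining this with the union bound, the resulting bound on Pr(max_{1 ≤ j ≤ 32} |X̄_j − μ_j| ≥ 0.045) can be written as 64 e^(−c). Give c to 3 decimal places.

7.606

Union bound over the 32 events: Pr(max_{1 ≤ j ≤ 32} |X̄_j − μ_j| ≥ 0.045) ≤ 32·2·exp(−2nε²) = 64 exp(−2·1878·0.045²).
So c = 2·1878·0.045² = 7.6059.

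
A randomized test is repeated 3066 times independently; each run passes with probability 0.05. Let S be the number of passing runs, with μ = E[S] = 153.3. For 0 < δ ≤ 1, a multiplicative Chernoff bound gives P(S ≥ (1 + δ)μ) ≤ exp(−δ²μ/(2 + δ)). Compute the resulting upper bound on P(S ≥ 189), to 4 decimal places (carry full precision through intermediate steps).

Write 189 = (1 + δ)μ, so δ = 189/153.3 − 1 = 0.2328767…
Then the exponent is δ²μ/(2 + δ) = (189 − μ)² / (μ·(2 + δ)) = 3.723313.
Bound = exp(−3.723313) = 0.02415.

0.0242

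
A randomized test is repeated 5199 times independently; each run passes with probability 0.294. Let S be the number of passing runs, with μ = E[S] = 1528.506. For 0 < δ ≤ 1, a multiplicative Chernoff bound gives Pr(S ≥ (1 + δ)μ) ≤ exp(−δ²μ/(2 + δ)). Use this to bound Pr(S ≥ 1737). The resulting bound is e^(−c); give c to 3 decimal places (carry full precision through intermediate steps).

13.312

Write 1737 = (1 + δ)μ, so δ = 1737/1528.506 − 1 = 0.1364038…
Then the exponent is δ²μ/(2 + δ) = (1737 − μ)² / (μ·(2 + δ)) = 13.311795.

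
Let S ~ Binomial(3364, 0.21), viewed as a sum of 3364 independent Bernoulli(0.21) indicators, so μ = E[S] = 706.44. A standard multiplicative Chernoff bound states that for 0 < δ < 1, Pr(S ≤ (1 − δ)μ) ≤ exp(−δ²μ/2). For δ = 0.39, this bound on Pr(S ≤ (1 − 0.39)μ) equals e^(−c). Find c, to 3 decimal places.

53.725

c = δ²μ/2 = 0.39²·706.44/2 = 53.7248.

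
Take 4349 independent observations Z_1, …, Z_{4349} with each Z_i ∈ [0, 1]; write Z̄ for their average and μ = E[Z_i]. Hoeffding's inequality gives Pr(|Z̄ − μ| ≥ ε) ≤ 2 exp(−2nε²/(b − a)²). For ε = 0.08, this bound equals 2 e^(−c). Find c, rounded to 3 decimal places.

c = 2nε²/(b − a)² = 2·4349·0.08² / 1² = 55.6672.

55.667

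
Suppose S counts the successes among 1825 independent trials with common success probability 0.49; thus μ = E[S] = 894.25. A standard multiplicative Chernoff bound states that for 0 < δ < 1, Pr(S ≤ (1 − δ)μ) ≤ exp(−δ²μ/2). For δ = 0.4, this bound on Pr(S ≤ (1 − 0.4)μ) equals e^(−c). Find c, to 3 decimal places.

c = δ²μ/2 = 0.4²·894.25/2 = 71.5400.

71.540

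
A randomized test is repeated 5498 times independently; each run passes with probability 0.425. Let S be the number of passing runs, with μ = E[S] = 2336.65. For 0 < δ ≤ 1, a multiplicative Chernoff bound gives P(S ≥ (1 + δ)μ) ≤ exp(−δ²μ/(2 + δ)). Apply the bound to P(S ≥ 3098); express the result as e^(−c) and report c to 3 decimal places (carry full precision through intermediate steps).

Write 3098 = (1 + δ)μ, so δ = 3098/2336.65 − 1 = 0.3258297…
Then the exponent is δ²μ/(2 + δ) = (3098 − μ)² / (μ·(2 + δ)) = 106.658906.

106.659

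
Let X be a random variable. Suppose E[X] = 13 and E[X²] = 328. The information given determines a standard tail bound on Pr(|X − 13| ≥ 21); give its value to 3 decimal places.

0.361

The first two moments determine the variance, so Chebyshev's inequality is the sharpest standard bound available.
Var(X) = E[X²] − (E[X])² = 328 − 169 = 159.
Chebyshev's inequality: Pr(|X − μ| ≥ t) ≤ Var(X)/t² = 159/441 = 0.3605.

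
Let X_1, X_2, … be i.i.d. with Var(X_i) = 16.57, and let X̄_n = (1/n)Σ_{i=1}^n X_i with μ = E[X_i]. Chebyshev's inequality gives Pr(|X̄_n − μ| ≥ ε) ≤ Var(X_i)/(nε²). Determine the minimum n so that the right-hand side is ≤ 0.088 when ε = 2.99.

22

Require 16.57/(n·2.99²) ≤ 0.088, i.e. n ≥ 16.57/(0.088·2.99²) = 21.062.
The smallest integer n is 22.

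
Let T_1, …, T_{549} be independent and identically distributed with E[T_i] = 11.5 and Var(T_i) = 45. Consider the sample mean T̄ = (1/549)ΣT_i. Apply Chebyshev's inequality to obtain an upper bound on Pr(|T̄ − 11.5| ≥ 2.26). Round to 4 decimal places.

0.0160

Var(T̄) = Var(T_i)/n = 45/549 = 0.081967.
Chebyshev: Pr(|T̄ − 11.5| ≥ 2.26) ≤ Var(T̄)/(2.26)² = 45/(549·2.26²) = 0.0160.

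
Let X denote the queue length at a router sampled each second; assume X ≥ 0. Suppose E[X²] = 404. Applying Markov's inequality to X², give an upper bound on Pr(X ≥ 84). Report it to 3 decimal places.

0.057

Since X ≥ 0, the event {X ≥ 84} is the same as {X² ≥ 7056}.
Markov's inequality applied to X² gives Pr(X² ≥ 7056) ≤ E[X²]/7056 = 404/7056 = 0.0573.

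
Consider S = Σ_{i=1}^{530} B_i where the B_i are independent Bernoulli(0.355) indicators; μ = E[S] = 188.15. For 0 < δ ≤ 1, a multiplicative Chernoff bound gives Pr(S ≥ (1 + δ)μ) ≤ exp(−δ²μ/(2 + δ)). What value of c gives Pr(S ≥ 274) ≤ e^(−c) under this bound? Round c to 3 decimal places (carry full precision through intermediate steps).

Write 274 = (1 + δ)μ, so δ = 274/188.15 − 1 = 0.4562849…
Then the exponent is δ²μ/(2 + δ) = (274 − μ)² / (μ·(2 + δ)) = 15.947685.

15.948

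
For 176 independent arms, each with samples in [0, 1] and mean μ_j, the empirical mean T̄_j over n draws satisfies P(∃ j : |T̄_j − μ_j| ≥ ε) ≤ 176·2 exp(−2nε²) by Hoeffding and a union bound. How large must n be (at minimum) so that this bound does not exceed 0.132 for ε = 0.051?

Need 2·176·exp(−2nε²) ≤ 0.132, i.e. exp(−2nε²) ≤ 0.132/352.
So 2nε² ≥ ln(352/0.132) = 7.888585.
Hence n ≥ 7.888585/(2·0.051²) = 1516.452.
The smallest integer n is 1517.

1517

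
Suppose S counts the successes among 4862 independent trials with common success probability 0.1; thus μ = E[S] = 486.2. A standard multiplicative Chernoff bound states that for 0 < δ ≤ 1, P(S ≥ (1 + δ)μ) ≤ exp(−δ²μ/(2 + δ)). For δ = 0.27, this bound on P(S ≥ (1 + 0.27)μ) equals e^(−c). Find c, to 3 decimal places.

c = δ²μ/(2 + δ) = 0.27²·486.2/(2 + 0.27) = 15.6141.

15.614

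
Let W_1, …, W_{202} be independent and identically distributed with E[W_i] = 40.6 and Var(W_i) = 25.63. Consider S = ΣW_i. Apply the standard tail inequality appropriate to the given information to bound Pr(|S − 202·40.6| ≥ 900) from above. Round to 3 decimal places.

With mean and variance of each term known, Chebyshev's inequality bounds the deviation of the sum (or sample mean).
Var(S) = n·Var(W_i) = 202·25.63 = 5177.26.
Chebyshev: Pr(|S − 202·40.6| ≥ 900) ≤ Var(S)/900² = 5177.26/810000 = 0.0064.

0.006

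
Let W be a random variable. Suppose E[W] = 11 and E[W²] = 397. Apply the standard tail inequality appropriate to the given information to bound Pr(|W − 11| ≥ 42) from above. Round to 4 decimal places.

0.1565

The first two moments determine the variance, so Chebyshev's inequality is the sharpest standard bound available.
Var(W) = E[W²] − (E[W])² = 397 − 121 = 276.
Chebyshev's inequality: Pr(|W − μ| ≥ t) ≤ Var(W)/t² = 276/1764 = 0.1565.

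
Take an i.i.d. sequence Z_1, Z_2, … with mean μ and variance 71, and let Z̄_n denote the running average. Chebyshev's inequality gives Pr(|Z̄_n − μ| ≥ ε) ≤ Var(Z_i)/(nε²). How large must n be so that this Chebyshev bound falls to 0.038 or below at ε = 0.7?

Require 71/(n·0.7²) ≤ 0.038, i.e. n ≥ 71/(0.038·0.7²) = 3813.104.
The smallest integer n is 3814.

3814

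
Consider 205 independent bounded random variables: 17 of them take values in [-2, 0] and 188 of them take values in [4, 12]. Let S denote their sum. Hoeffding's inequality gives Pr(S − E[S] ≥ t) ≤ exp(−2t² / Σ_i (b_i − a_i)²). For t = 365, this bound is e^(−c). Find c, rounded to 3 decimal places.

Σ(b_i − a_i)² = 17·2² + 188·8² = 12100.
c = 2t² / 12100 = 2·365² / 12100 = 22.0207.

22.021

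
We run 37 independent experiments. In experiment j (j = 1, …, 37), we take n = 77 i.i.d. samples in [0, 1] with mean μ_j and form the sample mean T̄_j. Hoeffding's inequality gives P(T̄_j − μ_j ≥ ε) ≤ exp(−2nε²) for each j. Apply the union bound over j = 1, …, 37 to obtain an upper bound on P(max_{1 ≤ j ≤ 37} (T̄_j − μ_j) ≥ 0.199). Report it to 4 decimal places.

0.0831

Per-experiment Hoeffding bound: exp(−2·77·0.199²) = exp(−6.09855) = 0.0022461.
Union bound over 37 events: 37·0.0022461 = 0.08311.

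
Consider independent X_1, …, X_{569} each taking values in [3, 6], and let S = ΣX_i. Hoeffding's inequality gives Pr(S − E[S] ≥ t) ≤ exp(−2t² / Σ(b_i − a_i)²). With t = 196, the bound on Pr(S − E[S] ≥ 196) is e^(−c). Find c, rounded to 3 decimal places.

Σ(b_i − a_i)² = 569·(3)² = 5121.
c = 2t²/5121 = 2·196²/5121 = 15.0033.

15.003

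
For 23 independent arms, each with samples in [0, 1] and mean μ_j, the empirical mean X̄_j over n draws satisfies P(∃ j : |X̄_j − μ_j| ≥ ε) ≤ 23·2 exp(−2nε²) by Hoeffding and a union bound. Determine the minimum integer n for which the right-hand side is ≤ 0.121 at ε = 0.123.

Need 2·23·exp(−2nε²) ≤ 0.121, i.e. exp(−2nε²) ≤ 0.121/46.
So 2nε² ≥ ln(46/0.121) = 5.940606.
Hence n ≥ 5.940606/(2·0.123²) = 196.332.
The smallest integer n is 197.

197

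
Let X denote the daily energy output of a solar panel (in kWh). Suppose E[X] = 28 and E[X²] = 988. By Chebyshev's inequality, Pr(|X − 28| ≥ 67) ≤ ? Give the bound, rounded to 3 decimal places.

0.045

Var(X) = E[X²] − (E[X])² = 988 − 784 = 204.
Chebyshev's inequality: Pr(|X − μ| ≥ t) ≤ Var(X)/t² = 204/4489 = 0.0454.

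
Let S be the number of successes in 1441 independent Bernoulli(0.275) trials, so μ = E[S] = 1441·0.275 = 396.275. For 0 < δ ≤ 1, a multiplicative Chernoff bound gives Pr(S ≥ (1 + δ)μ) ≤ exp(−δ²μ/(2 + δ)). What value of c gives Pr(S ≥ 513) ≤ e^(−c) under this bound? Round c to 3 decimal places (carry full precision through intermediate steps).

14.984

Write 513 = (1 + δ)μ, so δ = 513/396.275 − 1 = 0.2945555…
Then the exponent is δ²μ/(2 + δ) = (513 − μ)² / (μ·(2 + δ)) = 14.984164.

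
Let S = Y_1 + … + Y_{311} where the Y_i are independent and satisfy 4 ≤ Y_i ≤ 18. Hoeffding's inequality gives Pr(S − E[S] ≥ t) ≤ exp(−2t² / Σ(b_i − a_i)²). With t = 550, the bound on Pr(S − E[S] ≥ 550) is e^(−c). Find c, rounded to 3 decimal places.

Σ(b_i − a_i)² = 311·(14)² = 60956.
c = 2t²/60956 = 2·550²/60956 = 9.9252.

9.925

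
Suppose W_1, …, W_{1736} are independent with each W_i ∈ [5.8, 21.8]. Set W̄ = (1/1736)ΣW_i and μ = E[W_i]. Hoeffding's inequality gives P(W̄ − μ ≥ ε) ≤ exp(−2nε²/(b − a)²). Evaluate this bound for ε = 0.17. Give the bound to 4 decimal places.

Exponent: 2nε²/(b − a)² = 2·1736·0.17² / 16² = 0.39196.
Bound = exp(−0.39196) = 0.67573.

0.6757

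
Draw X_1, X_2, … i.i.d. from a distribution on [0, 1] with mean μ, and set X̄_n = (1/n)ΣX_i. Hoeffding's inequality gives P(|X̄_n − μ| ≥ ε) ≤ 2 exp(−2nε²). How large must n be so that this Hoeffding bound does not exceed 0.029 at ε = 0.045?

Require 2·exp(−2nε²) ≤ 0.029, i.e. 2nε² ≥ ln(2/0.029) = 4.233607.
So n ≥ 4.233607 / (2·0.045²) = 1045.335.
The smallest integer n is 1046.

1046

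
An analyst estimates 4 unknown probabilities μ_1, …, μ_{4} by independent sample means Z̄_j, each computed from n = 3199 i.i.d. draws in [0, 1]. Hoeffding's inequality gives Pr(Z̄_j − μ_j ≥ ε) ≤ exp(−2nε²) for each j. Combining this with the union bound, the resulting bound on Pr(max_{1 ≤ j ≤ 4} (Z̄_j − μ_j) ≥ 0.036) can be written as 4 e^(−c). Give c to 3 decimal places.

Union bound over the 4 events: Pr(max_{1 ≤ j ≤ 4} (Z̄_j − μ_j) ≥ 0.036) ≤ 4·exp(−2nε²) = 4 exp(−2·3199·0.036²).
So c = 2·3199·0.036² = 8.2918.

8.292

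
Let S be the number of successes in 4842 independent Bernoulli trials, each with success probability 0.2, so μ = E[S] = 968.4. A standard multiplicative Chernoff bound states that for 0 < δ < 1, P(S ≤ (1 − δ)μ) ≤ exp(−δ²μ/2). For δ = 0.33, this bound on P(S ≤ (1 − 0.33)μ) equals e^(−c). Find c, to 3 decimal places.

c = δ²μ/2 = 0.33²·968.4/2 = 52.7294.

52.729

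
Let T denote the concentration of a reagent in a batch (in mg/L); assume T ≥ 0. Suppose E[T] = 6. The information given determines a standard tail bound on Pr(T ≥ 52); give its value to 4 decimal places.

0.1154

Only the mean of a non-negative variable is known, so Markov's inequality is the applicable tail bound.
Markov's inequality: for a non-negative random variable, Pr(T ≥ a) ≤ E[T]/a.
Here E[T] = 6 and a = 52, so the bound is 6/52 = 0.1154.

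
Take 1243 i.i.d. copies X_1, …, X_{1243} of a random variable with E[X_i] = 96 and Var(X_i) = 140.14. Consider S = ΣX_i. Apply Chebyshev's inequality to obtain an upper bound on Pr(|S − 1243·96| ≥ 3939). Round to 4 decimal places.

Var(S) = n·Var(X_i) = 1243·140.14 = 174194.02.
Chebyshev: Pr(|S − 1243·96| ≥ 3939) ≤ Var(S)/3939² = 174194.02/15515721 = 0.0112.

0.0112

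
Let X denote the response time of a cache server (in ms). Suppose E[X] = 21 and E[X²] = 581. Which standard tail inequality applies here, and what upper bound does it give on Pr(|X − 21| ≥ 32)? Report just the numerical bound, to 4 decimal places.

0.1367

The first two moments determine the variance, so Chebyshev's inequality is the sharpest standard bound available.
Var(X) = E[X²] − (E[X])² = 581 − 441 = 140.
Chebyshev's inequality: Pr(|X − μ| ≥ t) ≤ Var(X)/t² = 140/1024 = 0.1367.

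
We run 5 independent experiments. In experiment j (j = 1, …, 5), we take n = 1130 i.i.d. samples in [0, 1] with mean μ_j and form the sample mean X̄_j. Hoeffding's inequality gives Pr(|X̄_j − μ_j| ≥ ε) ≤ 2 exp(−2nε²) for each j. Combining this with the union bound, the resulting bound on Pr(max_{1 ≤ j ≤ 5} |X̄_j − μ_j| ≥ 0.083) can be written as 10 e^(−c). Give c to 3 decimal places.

15.569

Union bound over the 5 events: Pr(max_{1 ≤ j ≤ 5} |X̄_j − μ_j| ≥ 0.083) ≤ 5·2·exp(−2nε²) = 10 exp(−2·1130·0.083²).
So c = 2·1130·0.083² = 15.5691.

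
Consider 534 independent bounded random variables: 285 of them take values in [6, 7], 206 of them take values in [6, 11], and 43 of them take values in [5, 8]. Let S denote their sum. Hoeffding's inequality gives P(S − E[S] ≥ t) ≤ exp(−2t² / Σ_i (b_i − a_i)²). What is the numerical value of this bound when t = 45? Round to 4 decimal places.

0.4988

Σ(b_i − a_i)² = 285·1² + 206·5² + 43·3² = 5822.
Exponent = 2·45² / 5822 = 0.69564.
Bound = exp(−0.69564) = 0.49876.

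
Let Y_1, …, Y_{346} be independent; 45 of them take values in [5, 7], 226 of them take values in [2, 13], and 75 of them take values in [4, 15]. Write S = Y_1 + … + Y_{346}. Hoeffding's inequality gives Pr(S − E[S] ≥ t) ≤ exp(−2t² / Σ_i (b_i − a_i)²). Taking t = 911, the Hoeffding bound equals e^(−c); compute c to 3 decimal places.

Σ(b_i − a_i)² = 45·2² + 226·11² + 75·11² = 36601.
c = 2t² / 36601 = 2·911² / 36601 = 45.3496.

45.350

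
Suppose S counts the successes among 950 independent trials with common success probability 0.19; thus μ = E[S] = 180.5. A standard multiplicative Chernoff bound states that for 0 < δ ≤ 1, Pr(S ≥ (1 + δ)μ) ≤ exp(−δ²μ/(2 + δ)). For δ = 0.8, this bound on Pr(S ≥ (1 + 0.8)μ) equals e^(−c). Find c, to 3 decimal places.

41.257

c = δ²μ/(2 + δ) = 0.8²·180.5/(2 + 0.8) = 41.2571.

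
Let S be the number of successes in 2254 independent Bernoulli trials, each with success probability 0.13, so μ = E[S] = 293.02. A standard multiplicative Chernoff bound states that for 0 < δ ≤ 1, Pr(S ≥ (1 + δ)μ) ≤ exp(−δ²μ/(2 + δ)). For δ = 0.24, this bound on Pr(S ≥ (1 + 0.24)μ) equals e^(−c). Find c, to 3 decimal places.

c = δ²μ/(2 + δ) = 0.24²·293.02/(2 + 0.24) = 7.5348.

7.535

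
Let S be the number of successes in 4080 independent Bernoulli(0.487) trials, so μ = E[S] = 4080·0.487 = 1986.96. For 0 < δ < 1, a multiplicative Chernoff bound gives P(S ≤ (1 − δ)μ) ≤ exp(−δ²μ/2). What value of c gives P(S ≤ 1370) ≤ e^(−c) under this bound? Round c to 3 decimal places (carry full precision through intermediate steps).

95.784

Write 1370 = (1 − δ)μ, so δ = 1 − 1370/1986.96 = 0.3105045…
Then the exponent is δ²μ/2 = (μ − 1370)²/(2μ) = 95.784425.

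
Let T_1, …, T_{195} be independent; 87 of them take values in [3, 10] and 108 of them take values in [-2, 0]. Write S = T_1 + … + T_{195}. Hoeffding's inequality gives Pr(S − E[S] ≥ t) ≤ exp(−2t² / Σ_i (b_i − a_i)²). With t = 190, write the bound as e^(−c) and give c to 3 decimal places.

15.378

Σ(b_i − a_i)² = 87·7² + 108·2² = 4695.
c = 2t² / 4695 = 2·190² / 4695 = 15.3781.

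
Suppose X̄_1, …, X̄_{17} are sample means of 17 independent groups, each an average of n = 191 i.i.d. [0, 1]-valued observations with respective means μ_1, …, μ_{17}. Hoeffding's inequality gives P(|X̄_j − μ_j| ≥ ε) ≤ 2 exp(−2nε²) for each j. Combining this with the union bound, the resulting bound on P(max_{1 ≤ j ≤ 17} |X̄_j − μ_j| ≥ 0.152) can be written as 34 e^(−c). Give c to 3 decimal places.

Union bound over the 17 events: P(max_{1 ≤ j ≤ 17} |X̄_j − μ_j| ≥ 0.152) ≤ 17·2·exp(−2nε²) = 34 exp(−2·191·0.152²).
So c = 2·191·0.152² = 8.8257.

8.826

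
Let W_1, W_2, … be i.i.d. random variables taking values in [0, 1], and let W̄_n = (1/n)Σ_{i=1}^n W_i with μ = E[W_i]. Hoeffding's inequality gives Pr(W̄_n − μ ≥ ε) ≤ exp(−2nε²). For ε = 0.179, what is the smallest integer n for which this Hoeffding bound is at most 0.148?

30

Require exp(−2nε²) ≤ 0.148, i.e. 2nε² ≥ ln(1/0.148) = 1.910543.
So n ≥ 1.910543 / (2·0.179²) = 29.814.
The smallest integer n is 30.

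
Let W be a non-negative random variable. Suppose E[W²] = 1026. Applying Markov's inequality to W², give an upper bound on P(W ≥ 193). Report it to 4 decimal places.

0.0275

Since W ≥ 0, the event {W ≥ 193} is the same as {W² ≥ 37249}.
Markov's inequality applied to W² gives P(W² ≥ 37249) ≤ E[W²]/37249 = 1026/37249 = 0.0275.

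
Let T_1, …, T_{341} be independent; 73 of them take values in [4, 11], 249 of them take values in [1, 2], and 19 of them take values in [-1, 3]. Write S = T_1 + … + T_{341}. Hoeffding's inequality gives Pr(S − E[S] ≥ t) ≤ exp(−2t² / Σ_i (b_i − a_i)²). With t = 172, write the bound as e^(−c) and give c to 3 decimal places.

14.326

Σ(b_i − a_i)² = 73·7² + 249·1² + 19·4² = 4130.
c = 2t² / 4130 = 2·172² / 4130 = 14.3264.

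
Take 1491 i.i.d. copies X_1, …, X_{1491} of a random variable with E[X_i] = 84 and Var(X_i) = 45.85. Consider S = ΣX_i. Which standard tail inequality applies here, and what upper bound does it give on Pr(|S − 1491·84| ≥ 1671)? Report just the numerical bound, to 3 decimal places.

With mean and variance of each term known, Chebyshev's inequality bounds the deviation of the sum (or sample mean).
Var(S) = n·Var(X_i) = 1491·45.85 = 68362.35.
Chebyshev: Pr(|S − 1491·84| ≥ 1671) ≤ Var(S)/1671² = 68362.35/2792241 = 0.0245.

0.024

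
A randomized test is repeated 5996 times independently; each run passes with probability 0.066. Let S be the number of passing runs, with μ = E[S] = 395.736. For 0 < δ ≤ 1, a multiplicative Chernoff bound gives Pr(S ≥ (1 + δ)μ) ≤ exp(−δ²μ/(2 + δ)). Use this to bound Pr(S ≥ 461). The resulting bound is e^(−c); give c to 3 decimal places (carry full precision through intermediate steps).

Write 461 = (1 + δ)μ, so δ = 461/395.736 − 1 = 0.164918…
Then the exponent is δ²μ/(2 + δ) = (461 − μ)² / (μ·(2 + δ)) = 4.971648.

4.972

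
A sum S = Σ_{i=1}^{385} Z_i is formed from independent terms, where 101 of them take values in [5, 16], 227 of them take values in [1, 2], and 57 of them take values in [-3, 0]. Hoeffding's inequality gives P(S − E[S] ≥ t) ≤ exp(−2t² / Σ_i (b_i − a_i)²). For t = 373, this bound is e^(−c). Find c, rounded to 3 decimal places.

21.469

Σ(b_i − a_i)² = 101·11² + 227·1² + 57·3² = 12961.
c = 2t² / 12961 = 2·373² / 12961 = 21.4689.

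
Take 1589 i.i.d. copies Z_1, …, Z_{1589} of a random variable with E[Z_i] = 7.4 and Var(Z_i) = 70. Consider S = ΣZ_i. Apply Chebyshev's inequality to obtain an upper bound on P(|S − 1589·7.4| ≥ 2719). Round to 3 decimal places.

0.015

Var(S) = n·Var(Z_i) = 1589·70 = 111230.
Chebyshev: P(|S − 1589·7.4| ≥ 2719) ≤ Var(S)/2719² = 111230/7392961 = 0.0150.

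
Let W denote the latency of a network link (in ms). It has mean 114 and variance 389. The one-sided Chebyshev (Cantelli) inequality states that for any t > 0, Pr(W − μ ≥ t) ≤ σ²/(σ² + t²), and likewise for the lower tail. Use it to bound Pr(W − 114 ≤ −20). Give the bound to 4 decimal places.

Here σ² = 389 and t = 20, so σ² + t² = 789.
Cantelli's bound: 389/789 = 0.4930.

0.4930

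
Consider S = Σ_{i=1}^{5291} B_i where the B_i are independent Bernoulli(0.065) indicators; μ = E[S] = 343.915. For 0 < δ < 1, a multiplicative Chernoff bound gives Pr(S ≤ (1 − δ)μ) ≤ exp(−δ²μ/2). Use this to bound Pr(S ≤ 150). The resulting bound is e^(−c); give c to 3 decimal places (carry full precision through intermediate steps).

54.669

Write 150 = (1 − δ)μ, so δ = 1 − 150/343.915 = 0.5638457…
Then the exponent is δ²μ/2 = (μ − 150)²/(2μ) = 54.669071.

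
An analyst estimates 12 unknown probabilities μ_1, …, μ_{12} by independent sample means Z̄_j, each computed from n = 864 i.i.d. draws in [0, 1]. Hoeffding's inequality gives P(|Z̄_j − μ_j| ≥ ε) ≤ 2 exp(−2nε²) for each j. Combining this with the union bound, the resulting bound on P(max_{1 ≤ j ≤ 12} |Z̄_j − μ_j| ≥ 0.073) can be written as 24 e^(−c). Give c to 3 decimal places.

Union bound over the 12 events: P(max_{1 ≤ j ≤ 12} |Z̄_j − μ_j| ≥ 0.073) ≤ 12·2·exp(−2nε²) = 24 exp(−2·864·0.073²).
So c = 2·864·0.073² = 9.2085.

9.209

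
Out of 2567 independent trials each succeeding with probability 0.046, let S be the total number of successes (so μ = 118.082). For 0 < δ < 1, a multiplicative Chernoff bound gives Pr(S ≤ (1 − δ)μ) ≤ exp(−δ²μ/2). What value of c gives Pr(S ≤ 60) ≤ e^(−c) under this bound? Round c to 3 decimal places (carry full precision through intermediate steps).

14.285

Write 60 = (1 − δ)μ, so δ = 1 − 60/118.082 = 0.4918785…
Then the exponent is δ²μ/2 = (μ − 60)²/(2μ) = 14.284644.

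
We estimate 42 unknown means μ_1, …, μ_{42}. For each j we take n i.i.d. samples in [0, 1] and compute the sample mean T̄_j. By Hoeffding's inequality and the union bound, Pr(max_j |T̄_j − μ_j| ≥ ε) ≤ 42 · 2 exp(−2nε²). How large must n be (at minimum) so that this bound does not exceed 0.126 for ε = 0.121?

223

Need 2·42·exp(−2nε²) ≤ 0.126, i.e. exp(−2nε²) ≤ 0.126/84.
So 2nε² ≥ ln(84/0.126) = 6.502290.
Hence n ≥ 6.502290/(2·0.121²) = 222.058.
The smallest integer n is 223.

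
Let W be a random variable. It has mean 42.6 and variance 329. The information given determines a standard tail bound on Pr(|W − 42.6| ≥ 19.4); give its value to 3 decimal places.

0.874

Mean and variance are known, so Chebyshev's inequality applies.
Chebyshev: Pr(|W − μ| ≥ t) ≤ Var(W)/t².
Bound = 329 / 376.36 = 0.8742.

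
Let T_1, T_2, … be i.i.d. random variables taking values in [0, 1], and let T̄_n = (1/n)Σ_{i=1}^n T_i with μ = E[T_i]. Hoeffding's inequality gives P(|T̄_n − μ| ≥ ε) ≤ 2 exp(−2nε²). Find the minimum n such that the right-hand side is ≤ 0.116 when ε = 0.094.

162

Require 2·exp(−2nε²) ≤ 0.116, i.e. 2nε² ≥ ln(2/0.116) = 2.847312.
So n ≥ 2.847312 / (2·0.094²) = 161.120.
The smallest integer n is 162.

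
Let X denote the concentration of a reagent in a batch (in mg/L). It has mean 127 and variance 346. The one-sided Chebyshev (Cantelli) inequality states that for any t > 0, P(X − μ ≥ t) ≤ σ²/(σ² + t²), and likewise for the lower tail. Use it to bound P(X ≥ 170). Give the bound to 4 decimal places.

Here σ² = 346 and t = 43, so σ² + t² = 2195.
Cantelli's bound: 346/2195 = 0.1576.

0.1576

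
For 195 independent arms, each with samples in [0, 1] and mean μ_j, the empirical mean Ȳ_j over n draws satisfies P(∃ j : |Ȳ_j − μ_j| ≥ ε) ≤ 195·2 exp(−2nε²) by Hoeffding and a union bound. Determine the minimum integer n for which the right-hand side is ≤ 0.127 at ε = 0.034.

3474

Need 2·195·exp(−2nε²) ≤ 0.127, i.e. exp(−2nε²) ≤ 0.127/390.
So 2nε² ≥ ln(390/0.127) = 8.029715.
Hence n ≥ 8.029715/(2·0.034²) = 3473.060.
The smallest integer n is 3474.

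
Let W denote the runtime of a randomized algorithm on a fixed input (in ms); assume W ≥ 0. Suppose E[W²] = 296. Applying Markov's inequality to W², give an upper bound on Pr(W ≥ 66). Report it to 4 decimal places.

0.0680

Since W ≥ 0, the event {W ≥ 66} is the same as {W² ≥ 4356}.
Markov's inequality applied to W² gives Pr(W² ≥ 4356) ≤ E[W²]/4356 = 296/4356 = 0.0680.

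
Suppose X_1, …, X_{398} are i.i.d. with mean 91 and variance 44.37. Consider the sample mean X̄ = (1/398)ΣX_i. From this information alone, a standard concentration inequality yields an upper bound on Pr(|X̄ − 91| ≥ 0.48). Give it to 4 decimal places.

0.4839

With mean and variance of each term known, Chebyshev's inequality bounds the deviation of the sum (or sample mean).
Var(X̄) = Var(X_i)/n = 44.37/398 = 0.11148.
Chebyshev: Pr(|X̄ − 91| ≥ 0.48) ≤ Var(X̄)/(0.48)² = 44.37/(398·0.48²) = 0.4839.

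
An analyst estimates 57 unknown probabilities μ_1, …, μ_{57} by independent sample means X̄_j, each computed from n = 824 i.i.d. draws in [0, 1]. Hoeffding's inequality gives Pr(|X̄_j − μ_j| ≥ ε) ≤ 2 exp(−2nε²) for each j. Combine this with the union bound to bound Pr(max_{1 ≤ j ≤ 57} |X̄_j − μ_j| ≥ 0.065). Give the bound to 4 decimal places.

0.1079

Per-experiment Hoeffding bound: 2·exp(−2·824·0.065²) = 2·exp(−6.96280) = 0.0018929.
Union bound over 57 events: 57·0.0018929 = 0.10789.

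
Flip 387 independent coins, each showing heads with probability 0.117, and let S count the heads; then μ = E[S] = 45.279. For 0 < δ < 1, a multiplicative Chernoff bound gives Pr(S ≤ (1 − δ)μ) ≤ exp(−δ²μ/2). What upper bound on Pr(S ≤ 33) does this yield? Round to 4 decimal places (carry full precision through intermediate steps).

0.1892

Write 33 = (1 − δ)μ, so δ = 1 − 33/45.279 = 0.2711853…
Then the exponent is δ²μ/2 = (μ − 33)²/(2μ) = 1.664942.
Bound = exp(−1.664942) = 0.18920.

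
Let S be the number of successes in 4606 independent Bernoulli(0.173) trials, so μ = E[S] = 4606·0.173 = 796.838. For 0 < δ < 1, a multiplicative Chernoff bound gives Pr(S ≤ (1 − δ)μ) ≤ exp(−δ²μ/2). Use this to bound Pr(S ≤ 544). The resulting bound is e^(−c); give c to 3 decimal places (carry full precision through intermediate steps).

40.113

Write 544 = (1 − δ)μ, so δ = 1 − 544/796.838 = 0.3173016…
Then the exponent is δ²μ/2 = (μ − 544)²/(2μ) = 40.112955.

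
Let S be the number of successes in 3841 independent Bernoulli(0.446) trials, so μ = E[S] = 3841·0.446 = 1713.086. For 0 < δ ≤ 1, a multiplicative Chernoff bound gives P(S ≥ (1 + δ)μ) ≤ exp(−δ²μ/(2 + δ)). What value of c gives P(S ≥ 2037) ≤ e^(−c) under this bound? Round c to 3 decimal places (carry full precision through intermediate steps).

27.978

Write 2037 = (1 + δ)μ, so δ = 2037/1713.086 − 1 = 0.1890822…
Then the exponent is δ²μ/(2 + δ) = (2037 − μ)² / (μ·(2 + δ)) = 27.978100.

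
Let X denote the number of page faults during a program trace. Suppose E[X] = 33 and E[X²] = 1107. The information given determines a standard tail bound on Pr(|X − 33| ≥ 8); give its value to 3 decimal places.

The first two moments determine the variance, so Chebyshev's inequality is the sharpest standard bound available.
Var(X) = E[X²] − (E[X])² = 1107 − 1089 = 18.
Chebyshev's inequality: Pr(|X − μ| ≥ t) ≤ Var(X)/t² = 18/64 = 0.2812.

0.281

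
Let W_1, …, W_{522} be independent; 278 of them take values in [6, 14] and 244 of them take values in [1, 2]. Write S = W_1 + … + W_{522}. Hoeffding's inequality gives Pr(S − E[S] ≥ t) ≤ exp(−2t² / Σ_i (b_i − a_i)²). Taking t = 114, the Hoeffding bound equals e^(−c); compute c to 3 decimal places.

1.441

Σ(b_i − a_i)² = 278·8² + 244·1² = 18036.
c = 2t² / 18036 = 2·114² / 18036 = 1.4411.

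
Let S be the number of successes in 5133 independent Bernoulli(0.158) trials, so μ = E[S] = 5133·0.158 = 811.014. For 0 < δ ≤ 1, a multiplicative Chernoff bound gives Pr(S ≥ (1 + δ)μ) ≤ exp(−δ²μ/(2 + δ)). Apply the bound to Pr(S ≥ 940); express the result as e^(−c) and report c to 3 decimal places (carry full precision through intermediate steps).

Write 940 = (1 + δ)μ, so δ = 940/811.014 − 1 = 0.1590429…
Then the exponent is δ²μ/(2 + δ) = (940 − μ)² / (μ·(2 + δ)) = 9.501573.

9.502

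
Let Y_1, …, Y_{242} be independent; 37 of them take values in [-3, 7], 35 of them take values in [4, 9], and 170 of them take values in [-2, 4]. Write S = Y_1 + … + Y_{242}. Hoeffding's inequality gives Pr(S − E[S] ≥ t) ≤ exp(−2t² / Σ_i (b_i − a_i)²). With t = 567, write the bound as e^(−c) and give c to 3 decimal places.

60.119

Σ(b_i − a_i)² = 37·10² + 35·5² + 170·6² = 10695.
c = 2t² / 10695 = 2·567² / 10695 = 60.1195.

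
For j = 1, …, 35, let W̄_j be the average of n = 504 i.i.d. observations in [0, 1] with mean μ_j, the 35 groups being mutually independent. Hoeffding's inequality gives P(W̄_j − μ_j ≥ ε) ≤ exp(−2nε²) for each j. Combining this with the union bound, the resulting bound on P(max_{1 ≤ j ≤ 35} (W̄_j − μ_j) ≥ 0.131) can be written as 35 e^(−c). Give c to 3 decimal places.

Union bound over the 35 events: P(max_{1 ≤ j ≤ 35} (W̄_j − μ_j) ≥ 0.131) ≤ 35·exp(−2nε²) = 35 exp(−2·504·0.131²).
So c = 2·504·0.131² = 17.2983.

17.298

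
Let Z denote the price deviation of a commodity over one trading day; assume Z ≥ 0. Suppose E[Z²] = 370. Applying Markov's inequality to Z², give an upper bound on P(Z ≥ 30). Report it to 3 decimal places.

0.411

Since Z ≥ 0, the event {Z ≥ 30} is the same as {Z² ≥ 900}.
Markov's inequality applied to Z² gives P(Z² ≥ 900) ≤ E[Z²]/900 = 370/900 = 0.4111.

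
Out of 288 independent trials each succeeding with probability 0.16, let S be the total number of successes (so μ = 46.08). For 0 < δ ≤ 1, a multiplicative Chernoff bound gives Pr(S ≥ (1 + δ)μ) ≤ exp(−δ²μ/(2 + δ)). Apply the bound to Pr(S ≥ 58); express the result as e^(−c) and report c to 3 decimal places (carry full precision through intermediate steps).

1.365

Write 58 = (1 + δ)μ, so δ = 58/46.08 − 1 = 0.2586806…
Then the exponent is δ²μ/(2 + δ) = (58 − μ)² / (μ·(2 + δ)) = 1.365165.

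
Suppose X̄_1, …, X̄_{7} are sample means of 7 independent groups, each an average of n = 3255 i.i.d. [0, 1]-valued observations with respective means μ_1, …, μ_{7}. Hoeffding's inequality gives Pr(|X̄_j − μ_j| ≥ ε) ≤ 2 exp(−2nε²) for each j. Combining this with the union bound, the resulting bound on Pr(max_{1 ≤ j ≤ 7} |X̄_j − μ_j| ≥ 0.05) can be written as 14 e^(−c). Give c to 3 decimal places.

16.275

Union bound over the 7 events: Pr(max_{1 ≤ j ≤ 7} |X̄_j − μ_j| ≥ 0.05) ≤ 7·2·exp(−2nε²) = 14 exp(−2·3255·0.05²).
So c = 2·3255·0.05² = 16.2750.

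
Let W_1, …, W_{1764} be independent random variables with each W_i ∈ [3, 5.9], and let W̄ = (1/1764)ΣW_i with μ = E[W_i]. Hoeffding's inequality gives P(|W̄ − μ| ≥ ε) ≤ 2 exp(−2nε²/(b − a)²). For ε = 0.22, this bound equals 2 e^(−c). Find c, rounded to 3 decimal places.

20.304

c = 2nε²/(b − a)² = 2·1764·0.22² / 2.9² = 20.3038.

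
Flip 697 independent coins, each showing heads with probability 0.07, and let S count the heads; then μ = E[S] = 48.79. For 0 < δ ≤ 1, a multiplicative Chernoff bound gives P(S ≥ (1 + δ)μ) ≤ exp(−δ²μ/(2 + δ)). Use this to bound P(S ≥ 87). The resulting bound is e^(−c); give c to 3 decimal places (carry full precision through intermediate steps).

10.752

Write 87 = (1 + δ)μ, so δ = 87/48.79 − 1 = 0.7831523…
Then the exponent is δ²μ/(2 + δ) = (87 − μ)² / (μ·(2 + δ)) = 10.751927.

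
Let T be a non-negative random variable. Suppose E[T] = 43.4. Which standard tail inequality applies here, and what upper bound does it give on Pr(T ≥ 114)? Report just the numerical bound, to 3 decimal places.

0.381

Only the mean of a non-negative variable is known, so Markov's inequality is the applicable tail bound.
Markov's inequality: for a non-negative random variable, Pr(T ≥ a) ≤ E[T]/a.
Here E[T] = 43.4 and a = 114, so the bound is 43.4/114 = 0.3807.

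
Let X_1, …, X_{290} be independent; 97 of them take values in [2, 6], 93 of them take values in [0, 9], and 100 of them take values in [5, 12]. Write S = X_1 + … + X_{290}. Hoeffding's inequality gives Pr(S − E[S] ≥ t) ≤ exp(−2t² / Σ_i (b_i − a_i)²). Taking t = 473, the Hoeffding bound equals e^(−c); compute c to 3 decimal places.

Σ(b_i − a_i)² = 97·4² + 93·9² + 100·7² = 13985.
c = 2t² / 13985 = 2·473² / 13985 = 31.9956.

31.996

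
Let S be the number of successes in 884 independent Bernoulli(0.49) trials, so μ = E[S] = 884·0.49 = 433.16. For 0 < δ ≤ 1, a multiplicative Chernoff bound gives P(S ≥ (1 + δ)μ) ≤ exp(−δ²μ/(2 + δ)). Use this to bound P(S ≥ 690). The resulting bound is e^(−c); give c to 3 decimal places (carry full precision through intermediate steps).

Write 690 = (1 + δ)μ, so δ = 690/433.16 − 1 = 0.5929449…
Then the exponent is δ²μ/(2 + δ) = (690 − μ)² / (μ·(2 + δ)) = 58.733204.

58.733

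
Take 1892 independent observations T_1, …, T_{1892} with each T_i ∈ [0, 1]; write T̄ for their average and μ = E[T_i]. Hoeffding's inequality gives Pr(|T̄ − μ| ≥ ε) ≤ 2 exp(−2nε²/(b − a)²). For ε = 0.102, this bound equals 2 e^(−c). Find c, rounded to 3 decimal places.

c = 2nε²/(b − a)² = 2·1892·0.102² / 1² = 39.3687.

39.369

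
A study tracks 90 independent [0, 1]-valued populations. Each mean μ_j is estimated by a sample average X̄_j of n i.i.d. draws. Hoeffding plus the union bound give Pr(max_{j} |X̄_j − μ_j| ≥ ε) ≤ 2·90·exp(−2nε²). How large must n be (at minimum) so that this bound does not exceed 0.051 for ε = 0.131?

239

Need 2·90·exp(−2nε²) ≤ 0.051, i.e. exp(−2nε²) ≤ 0.051/180.
So 2nε² ≥ ln(180/0.051) = 8.168886.
Hence n ≥ 8.168886/(2·0.131²) = 238.007.
The smallest integer n is 239.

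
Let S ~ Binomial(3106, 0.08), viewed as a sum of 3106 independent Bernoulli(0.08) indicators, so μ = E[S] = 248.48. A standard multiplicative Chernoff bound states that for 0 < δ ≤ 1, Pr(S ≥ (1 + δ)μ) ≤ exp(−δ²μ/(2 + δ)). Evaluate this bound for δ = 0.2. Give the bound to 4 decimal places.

Exponent = δ²μ/(2 + δ) = 0.2²·248.48/2.2 = 4.5178.
Bound = exp(−4.5178) = 0.01091.

0.0109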